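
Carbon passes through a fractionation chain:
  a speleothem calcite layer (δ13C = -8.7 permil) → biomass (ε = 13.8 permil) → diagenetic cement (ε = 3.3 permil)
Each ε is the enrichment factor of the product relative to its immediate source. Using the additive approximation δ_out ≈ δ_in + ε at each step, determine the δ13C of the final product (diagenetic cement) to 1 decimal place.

8.4 permil

step 1: δ ≈ -8.7 + (13.8) = 5.1 permil
step 2: δ ≈ 5.1 + (3.3) = 8.4 permil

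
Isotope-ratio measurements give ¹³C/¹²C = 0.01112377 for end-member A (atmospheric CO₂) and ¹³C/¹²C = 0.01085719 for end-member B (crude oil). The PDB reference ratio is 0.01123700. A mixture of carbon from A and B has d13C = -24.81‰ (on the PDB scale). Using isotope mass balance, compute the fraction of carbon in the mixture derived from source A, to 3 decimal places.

δ_A = (0.01112377/0.01123700 − 1)×1000 = (0.989923 − 1)×1000 = -10.077‰
δ_B = (0.01085719/0.01123700 − 1)×1000 = (0.966200 − 1)×1000 = -33.800‰
f_A = (δ_mix − δ_B)/(δ_A − δ_B) = (-24.81 − (-33.800))/(-10.077 − (-33.800))
f_A = 8.990 / 23.723 = 0.3789

0.379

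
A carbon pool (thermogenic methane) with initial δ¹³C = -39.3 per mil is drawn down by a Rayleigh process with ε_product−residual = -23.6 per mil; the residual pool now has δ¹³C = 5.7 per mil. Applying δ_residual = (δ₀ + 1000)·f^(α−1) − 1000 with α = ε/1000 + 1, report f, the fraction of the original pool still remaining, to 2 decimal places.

α − 1 = ε/1000 = -0.0236
(δ_res + 1000)/(δ₀ + 1000) = (5.7 + 1000)/(-39.3 + 1000) = 1005.7/960.7 = 1.046841
f = 1.046841^(1/-0.0236) = exp(ln(1.046841)/-0.0236) = exp(0.04578/-0.0236)
f = exp(-1.9397) = 0.1437

0.14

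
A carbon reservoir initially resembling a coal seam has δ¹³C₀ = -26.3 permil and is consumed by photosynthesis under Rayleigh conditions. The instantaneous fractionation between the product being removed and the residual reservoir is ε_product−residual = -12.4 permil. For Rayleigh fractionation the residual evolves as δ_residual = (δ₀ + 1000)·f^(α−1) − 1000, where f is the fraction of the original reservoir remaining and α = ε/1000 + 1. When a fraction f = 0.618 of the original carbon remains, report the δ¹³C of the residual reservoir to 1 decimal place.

Rayleigh residual: δ_res = (δ₀ + 1000)·f^(α−1) − 1000
α = ε/1000 + 1 = 0.98760, so α − 1 = -0.01240
f^(α−1) = 0.618^(-0.01240) = 1.005986
δ_res = (-26.3 + 1000) × 1.005986 − 1000 = 979.528 − 1000 = -20.47 permil

-20.5 permil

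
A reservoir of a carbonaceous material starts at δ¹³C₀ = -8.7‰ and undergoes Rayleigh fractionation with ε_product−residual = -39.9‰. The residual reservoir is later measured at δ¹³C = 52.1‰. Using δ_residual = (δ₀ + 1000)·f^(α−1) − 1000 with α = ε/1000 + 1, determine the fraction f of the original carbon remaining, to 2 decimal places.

α − 1 = ε/1000 = -0.0399
(δ_res + 1000)/(δ₀ + 1000) = (52.1 + 1000)/(-8.7 + 1000) = 1052.1/991.3 = 1.061334
f = 1.061334^(1/-0.0399) = exp(ln(1.061334)/-0.0399) = exp(0.05953/-0.0399)
f = exp(-1.4919) = 0.2249

0.22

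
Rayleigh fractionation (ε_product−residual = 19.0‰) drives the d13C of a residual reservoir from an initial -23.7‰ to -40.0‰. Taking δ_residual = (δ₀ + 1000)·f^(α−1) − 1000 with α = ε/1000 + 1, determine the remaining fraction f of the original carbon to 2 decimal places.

α − 1 = ε/1000 = 0.0190
(δ_res + 1000)/(δ₀ + 1000) = (-40.0 + 1000)/(-23.7 + 1000) = 960.0/976.3 = 0.983304
f = 0.983304^(1/0.0190) = exp(ln(0.983304)/0.0190) = exp(-0.01684/0.0190)
f = exp(-0.8861) = 0.4122

0.41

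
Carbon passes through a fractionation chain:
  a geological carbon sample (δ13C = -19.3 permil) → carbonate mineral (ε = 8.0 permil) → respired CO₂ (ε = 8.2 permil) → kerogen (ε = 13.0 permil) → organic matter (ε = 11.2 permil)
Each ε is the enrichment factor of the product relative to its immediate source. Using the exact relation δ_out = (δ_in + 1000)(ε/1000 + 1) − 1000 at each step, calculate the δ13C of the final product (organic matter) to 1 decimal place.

20.9 permil

step 1: δ = (-19.30 + 1000)·(8.0/1000 + 1) − 1000 = -11.45 permil
step 2: δ = (-11.45 + 1000)·(8.2/1000 + 1) − 1000 = -3.35 permil
step 3: δ = (-3.35 + 1000)·(13.0/1000 + 1) − 1000 = 9.61 permil
step 4: δ = (9.61 + 1000)·(11.2/1000 + 1) − 1000 = 20.92 permil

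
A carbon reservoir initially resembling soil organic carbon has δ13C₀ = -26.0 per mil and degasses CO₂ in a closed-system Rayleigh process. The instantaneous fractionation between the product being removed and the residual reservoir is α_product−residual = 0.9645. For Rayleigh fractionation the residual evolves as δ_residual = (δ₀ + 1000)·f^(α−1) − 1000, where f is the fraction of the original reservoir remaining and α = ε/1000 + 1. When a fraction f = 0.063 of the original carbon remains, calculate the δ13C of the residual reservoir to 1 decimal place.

74.4 per mil

Rayleigh residual: δ_res = (δ₀ + 1000)·f^(α−1) − 1000
α − 1 = -0.03550
f^(α−1) = 0.063^(-0.03550) = 1.103122
δ_res = (-26.0 + 1000) × 1.103122 − 1000 = 1074.440 − 1000 = 74.44 per mil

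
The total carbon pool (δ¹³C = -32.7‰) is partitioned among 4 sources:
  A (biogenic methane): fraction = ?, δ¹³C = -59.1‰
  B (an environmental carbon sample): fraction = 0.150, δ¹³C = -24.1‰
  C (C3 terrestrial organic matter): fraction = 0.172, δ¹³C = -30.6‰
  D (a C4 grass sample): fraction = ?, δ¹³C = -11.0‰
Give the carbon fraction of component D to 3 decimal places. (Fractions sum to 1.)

Let f_D and f_A be the unknown fractions; fractions sum to 1 so f_D + f_A = 0.678.
Mass balance: Σ fᵢ·δᵢ = δ_bulk ⇒ f_D·(-11.0) + f_A·(-59.1) = -32.7 − (-8.878) = -23.822
Substitute f_A = 0.678 − f_D:
f_D·(-11.0 − -59.1) = -23.822 − 0.678×(-59.1) = 16.248
f_D = 16.248 / 48.1 = 0.3378

0.338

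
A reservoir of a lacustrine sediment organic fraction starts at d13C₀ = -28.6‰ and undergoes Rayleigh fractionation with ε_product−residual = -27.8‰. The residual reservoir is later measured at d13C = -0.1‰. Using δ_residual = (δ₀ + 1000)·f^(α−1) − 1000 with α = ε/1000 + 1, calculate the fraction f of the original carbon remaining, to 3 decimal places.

α − 1 = ε/1000 = -0.0278
(δ_res + 1000)/(δ₀ + 1000) = (-0.1 + 1000)/(-28.6 + 1000) = 999.9/971.4 = 1.029339
f = 1.029339^(1/-0.0278) = exp(ln(1.029339)/-0.0278) = exp(0.02892/-0.0278)
f = exp(-1.0402) = 0.3534

0.353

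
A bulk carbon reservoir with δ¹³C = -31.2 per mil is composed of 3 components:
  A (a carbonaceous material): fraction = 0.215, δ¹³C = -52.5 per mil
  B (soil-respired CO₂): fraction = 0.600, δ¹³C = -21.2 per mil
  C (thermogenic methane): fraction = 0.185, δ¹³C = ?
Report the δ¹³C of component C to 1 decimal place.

-38.9 per mil

Isotope mass balance: δ_bulk = Σ fᵢ·δᵢ.
-31.2 = 0.215×(-52.5) + 0.600×(-21.2) + 0.185×δ_C
0.185·δ_C = -31.2 − (-24.008) = -7.192
δ_C = -7.192 / 0.185 = -38.88 per mil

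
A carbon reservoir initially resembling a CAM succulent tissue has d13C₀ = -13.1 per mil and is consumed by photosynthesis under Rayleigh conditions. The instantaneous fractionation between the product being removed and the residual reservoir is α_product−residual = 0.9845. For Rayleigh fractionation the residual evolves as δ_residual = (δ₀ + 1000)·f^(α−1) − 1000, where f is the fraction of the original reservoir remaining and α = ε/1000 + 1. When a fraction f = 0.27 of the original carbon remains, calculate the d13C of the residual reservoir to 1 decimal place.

Rayleigh residual: δ_res = (δ₀ + 1000)·f^(α−1) − 1000
α − 1 = -0.01550
f^(α−1) = 0.27^(-0.01550) = 1.020502
δ_res = (-13.1 + 1000) × 1.020502 − 1000 = 1007.133 − 1000 = 7.13 per mil

7.1 per mil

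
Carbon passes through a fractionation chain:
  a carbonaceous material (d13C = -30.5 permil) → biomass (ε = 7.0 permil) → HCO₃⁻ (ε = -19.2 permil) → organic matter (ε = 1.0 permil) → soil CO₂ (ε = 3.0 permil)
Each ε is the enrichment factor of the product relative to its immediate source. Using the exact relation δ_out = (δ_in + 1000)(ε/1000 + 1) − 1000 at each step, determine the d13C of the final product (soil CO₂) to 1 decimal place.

step 1: δ = (-30.50 + 1000)·(7.0/1000 + 1) − 1000 = -23.71 permil
step 2: δ = (-23.71 + 1000)·(-19.2/1000 + 1) − 1000 = -42.46 permil
step 3: δ = (-42.46 + 1000)·(1.0/1000 + 1) − 1000 = -41.50 permil
step 4: δ = (-41.50 + 1000)·(3.0/1000 + 1) − 1000 = -38.63 permil

-38.6 permil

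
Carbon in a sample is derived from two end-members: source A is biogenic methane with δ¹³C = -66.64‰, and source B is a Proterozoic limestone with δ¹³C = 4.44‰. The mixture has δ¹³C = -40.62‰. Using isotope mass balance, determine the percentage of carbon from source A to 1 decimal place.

δ_mix = f_A·δ_A + (1 − f_A)·δ_B  ⇒  f_A = (δ_mix − δ_B)/(δ_A − δ_B)
f_A = (-40.62 − (4.44)) / (-66.64 − (4.44))
f_A = -45.06 / -71.08 = 0.6339

63.4%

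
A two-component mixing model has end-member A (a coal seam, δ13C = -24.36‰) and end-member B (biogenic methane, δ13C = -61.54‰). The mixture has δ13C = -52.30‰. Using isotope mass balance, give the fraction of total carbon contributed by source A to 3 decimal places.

0.249

δ_mix = f_A·δ_A + (1 − f_A)·δ_B  ⇒  f_A = (δ_mix − δ_B)/(δ_A − δ_B)
f_A = (-52.30 − (-61.54)) / (-24.36 − (-61.54))
f_A = 9.24 / 37.18 = 0.2485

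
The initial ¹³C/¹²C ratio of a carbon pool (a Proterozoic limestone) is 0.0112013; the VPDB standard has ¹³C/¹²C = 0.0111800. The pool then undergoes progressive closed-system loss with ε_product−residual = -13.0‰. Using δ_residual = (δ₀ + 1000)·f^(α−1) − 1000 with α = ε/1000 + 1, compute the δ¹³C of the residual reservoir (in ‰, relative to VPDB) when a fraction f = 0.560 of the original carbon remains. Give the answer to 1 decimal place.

9.5‰

δ₀ = (0.0112013/0.0111800 − 1)×1000 = (1.001905 − 1)×1000 = 1.905‰
α − 1 = ε/1000 = -0.0130
f^(α−1) = 0.560^(-0.0130) = 1.007566
δ_res = (1.905 + 1000) × 1.007566 − 1000 = 1009.486 − 1000 = 9.49‰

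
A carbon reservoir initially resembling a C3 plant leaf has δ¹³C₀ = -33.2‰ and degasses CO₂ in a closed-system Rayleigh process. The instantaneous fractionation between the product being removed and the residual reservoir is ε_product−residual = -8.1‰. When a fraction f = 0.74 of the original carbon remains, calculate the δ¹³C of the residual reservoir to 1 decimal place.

-30.8‰

Rayleigh residual: δ_res = (δ₀ + 1000)·f^(α−1) − 1000
α = ε/1000 + 1 = 0.99190, so α − 1 = -0.00810
f^(α−1) = 0.74^(-0.00810) = 1.002442
δ_res = (-33.2 + 1000) × 1.002442 − 1000 = 969.161 − 1000 = -30.84‰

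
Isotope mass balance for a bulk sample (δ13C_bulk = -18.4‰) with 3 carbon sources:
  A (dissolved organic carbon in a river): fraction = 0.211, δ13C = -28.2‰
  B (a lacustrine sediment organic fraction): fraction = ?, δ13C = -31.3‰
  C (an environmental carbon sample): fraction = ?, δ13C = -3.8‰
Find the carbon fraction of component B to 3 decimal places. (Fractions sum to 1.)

Let f_B and f_C be the unknown fractions; fractions sum to 1 so f_B + f_C = 0.789.
Mass balance: Σ fᵢ·δᵢ = δ_bulk ⇒ f_B·(-31.3) + f_C·(-3.8) = -18.4 − (-5.950) = -12.450
Substitute f_C = 0.789 − f_B:
f_B·(-31.3 − -3.8) = -12.450 − 0.789×(-3.8) = -9.452
f_B = -9.452 / -27.5 = 0.3437

0.344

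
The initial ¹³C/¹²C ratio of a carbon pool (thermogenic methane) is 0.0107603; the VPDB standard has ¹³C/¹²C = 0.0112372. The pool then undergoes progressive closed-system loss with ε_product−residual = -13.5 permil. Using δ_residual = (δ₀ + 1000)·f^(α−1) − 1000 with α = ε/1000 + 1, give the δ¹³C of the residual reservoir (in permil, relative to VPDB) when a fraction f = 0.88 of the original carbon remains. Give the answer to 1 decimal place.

δ₀ = (0.0107603/0.0112372 − 1)×1000 = (0.957561 − 1)×1000 = -42.439 permil
α − 1 = ε/1000 = -0.0135
f^(α−1) = 0.88^(-0.0135) = 1.001727
δ_res = (-42.439 + 1000) × 1.001727 − 1000 = 959.215 − 1000 = -40.79 permil

-40.8 permil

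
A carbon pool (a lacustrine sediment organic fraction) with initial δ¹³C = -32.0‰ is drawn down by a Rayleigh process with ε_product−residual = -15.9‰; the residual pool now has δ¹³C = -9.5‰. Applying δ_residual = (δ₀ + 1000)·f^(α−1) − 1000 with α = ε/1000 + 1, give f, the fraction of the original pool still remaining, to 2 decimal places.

0.24

α − 1 = ε/1000 = -0.0159
(δ_res + 1000)/(δ₀ + 1000) = (-9.5 + 1000)/(-32.0 + 1000) = 990.5/968.0 = 1.023244
f = 1.023244^(1/-0.0159) = exp(ln(1.023244)/-0.0159) = exp(0.02298/-0.0159)
f = exp(-1.4451) = 0.2357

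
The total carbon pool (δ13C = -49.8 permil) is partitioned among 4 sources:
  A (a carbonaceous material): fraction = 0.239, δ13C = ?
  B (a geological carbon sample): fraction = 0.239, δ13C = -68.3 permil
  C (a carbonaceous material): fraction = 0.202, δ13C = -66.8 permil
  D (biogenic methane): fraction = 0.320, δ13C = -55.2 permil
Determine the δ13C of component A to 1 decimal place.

-9.7 permil

Isotope mass balance: δ_bulk = Σ fᵢ·δᵢ.
-49.8 = 0.239×δ_A + 0.239×(-68.3) + 0.202×(-66.8) + 0.320×(-55.2)
0.239·δ_A = -49.8 − (-47.481) = -2.319
δ_A = -2.319 / 0.239 = -9.70 permil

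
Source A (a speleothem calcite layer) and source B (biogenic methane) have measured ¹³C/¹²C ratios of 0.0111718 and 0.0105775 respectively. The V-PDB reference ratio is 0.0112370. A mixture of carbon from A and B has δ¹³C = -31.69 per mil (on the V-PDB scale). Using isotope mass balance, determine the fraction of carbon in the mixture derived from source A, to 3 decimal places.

0.511

δ_A = (0.0111718/0.0112370 − 1)×1000 = (0.994198 − 1)×1000 = -5.802 per mil
δ_B = (0.0105775/0.0112370 − 1)×1000 = (0.941310 − 1)×1000 = -58.690 per mil
f_A = (δ_mix − δ_B)/(δ_A − δ_B) = (-31.69 − (-58.690))/(-5.802 − (-58.690))
f_A = 27.000 / 52.888 = 0.5105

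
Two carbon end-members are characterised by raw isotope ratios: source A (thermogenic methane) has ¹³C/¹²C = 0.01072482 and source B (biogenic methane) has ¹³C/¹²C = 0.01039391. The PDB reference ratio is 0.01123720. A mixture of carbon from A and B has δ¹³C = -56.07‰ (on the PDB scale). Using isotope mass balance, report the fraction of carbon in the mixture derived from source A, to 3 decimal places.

δ_A = (0.01072482/0.01123720 − 1)×1000 = (0.954403 − 1)×1000 = -45.597‰
δ_B = (0.01039391/0.01123720 − 1)×1000 = (0.924956 − 1)×1000 = -75.044‰
f_A = (δ_mix − δ_B)/(δ_A − δ_B) = (-56.07 − (-75.044))/(-45.597 − (-75.044))
f_A = 18.974 / 29.448 = 0.6443

0.644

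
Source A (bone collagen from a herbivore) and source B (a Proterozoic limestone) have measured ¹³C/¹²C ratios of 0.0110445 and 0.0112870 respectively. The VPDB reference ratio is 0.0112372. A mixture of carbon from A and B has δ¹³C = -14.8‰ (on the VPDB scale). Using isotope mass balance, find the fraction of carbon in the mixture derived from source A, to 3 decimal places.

0.891

δ_A = (0.0110445/0.0112372 − 1)×1000 = (0.982852 − 1)×1000 = -17.148‰
δ_B = (0.0112870/0.0112372 − 1)×1000 = (1.004432 − 1)×1000 = 4.432‰
f_A = (δ_mix − δ_B)/(δ_A − δ_B) = (-14.8 − (4.432))/(-17.148 − (4.432))
f_A = -19.232 / -21.580 = 0.8912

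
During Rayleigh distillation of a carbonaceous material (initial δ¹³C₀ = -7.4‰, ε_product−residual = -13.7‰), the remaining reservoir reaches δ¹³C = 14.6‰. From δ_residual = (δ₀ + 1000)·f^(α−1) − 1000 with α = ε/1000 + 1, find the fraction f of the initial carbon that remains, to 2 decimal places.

0.20

α − 1 = ε/1000 = -0.0137
(δ_res + 1000)/(δ₀ + 1000) = (14.6 + 1000)/(-7.4 + 1000) = 1014.6/992.6 = 1.022164
f = 1.022164^(1/-0.0137) = exp(ln(1.022164)/-0.0137) = exp(0.02192/-0.0137)
f = exp(-1.6001) = 0.2019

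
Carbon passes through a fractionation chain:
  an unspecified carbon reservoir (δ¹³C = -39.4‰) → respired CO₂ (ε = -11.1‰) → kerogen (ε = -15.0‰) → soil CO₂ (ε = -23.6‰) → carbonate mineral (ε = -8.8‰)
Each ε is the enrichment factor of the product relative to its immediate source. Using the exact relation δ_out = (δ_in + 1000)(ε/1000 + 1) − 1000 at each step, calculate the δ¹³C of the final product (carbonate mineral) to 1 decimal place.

-94.4‰

step 1: δ = (-39.40 + 1000)·(-11.1/1000 + 1) − 1000 = -50.06‰
step 2: δ = (-50.06 + 1000)·(-15.0/1000 + 1) − 1000 = -64.31‰
step 3: δ = (-64.31 + 1000)·(-23.6/1000 + 1) − 1000 = -86.39‰
step 4: δ = (-86.39 + 1000)·(-8.8/1000 + 1) − 1000 = -94.43‰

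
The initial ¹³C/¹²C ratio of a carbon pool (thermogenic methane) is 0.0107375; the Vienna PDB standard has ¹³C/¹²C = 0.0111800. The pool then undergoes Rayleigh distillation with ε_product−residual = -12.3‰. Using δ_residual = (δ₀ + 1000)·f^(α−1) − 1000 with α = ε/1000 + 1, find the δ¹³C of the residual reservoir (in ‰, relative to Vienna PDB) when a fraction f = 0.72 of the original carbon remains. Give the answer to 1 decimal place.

δ₀ = (0.0107375/0.0111800 − 1)×1000 = (0.960420 − 1)×1000 = -39.580‰
α − 1 = ε/1000 = -0.0123
f^(α−1) = 0.72^(-0.0123) = 1.004049
δ_res = (-39.580 + 1000) × 1.004049 − 1000 = 964.309 − 1000 = -35.69‰

-35.7‰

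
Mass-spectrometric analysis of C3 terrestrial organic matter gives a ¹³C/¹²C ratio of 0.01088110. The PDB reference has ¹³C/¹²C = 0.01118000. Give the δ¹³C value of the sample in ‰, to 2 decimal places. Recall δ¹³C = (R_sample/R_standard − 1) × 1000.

δ¹³C = (R_sample / R_standard − 1) × 1000
R_sample / R_standard = 0.01088110 / 0.01118000 = 0.973265
δ¹³C = (0.973265 − 1) × 1000 = -26.735‰

-26.74‰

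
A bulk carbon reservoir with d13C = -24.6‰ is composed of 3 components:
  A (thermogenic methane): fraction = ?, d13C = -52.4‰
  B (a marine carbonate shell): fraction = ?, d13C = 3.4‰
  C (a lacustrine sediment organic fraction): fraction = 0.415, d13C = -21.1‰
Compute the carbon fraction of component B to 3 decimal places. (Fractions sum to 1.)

0.265

Let f_B and f_A be the unknown fractions; fractions sum to 1 so f_B + f_A = 0.585.
Mass balance: Σ fᵢ·δᵢ = δ_bulk ⇒ f_B·(3.4) + f_A·(-52.4) = -24.6 − (-8.757) = -15.844
Substitute f_A = 0.585 − f_B:
f_B·(3.4 − -52.4) = -15.844 − 0.585×(-52.4) = 14.810
f_B = 14.810 / 55.8 = 0.2654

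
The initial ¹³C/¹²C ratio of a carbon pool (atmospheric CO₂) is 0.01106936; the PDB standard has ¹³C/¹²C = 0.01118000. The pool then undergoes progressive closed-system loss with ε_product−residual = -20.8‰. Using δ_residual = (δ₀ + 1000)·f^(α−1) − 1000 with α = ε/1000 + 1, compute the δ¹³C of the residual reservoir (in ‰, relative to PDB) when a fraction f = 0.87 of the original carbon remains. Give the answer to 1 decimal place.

δ₀ = (0.01106936/0.01118000 − 1)×1000 = (0.990104 − 1)×1000 = -9.896‰
α − 1 = ε/1000 = -0.0208
f^(α−1) = 0.87^(-0.0208) = 1.002901
δ_res = (-9.896 + 1000) × 1.002901 − 1000 = 992.976 − 1000 = -7.02‰

-7.0‰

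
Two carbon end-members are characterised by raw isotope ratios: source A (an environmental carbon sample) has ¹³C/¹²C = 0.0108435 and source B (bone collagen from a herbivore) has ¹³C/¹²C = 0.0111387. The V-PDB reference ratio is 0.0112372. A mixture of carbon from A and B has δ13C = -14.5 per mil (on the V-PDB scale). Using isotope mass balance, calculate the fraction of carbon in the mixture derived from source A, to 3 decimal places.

δ_A = (0.0108435/0.0112372 − 1)×1000 = (0.964965 − 1)×1000 = -35.035 per mil
δ_B = (0.0111387/0.0112372 − 1)×1000 = (0.991234 − 1)×1000 = -8.766 per mil
f_A = (δ_mix − δ_B)/(δ_A − δ_B) = (-14.5 − (-8.766))/(-35.035 − (-8.766))
f_A = -5.734 / -26.270 = 0.2183

0.218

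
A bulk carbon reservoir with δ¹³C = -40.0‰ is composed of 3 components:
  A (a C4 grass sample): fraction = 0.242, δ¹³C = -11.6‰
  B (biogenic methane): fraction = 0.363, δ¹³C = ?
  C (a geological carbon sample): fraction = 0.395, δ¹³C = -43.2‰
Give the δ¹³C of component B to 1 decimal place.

Isotope mass balance: δ_bulk = Σ fᵢ·δᵢ.
-40.0 = 0.242×(-11.6) + 0.363×δ_B + 0.395×(-43.2)
0.363·δ_B = -40.0 − (-19.871) = -20.129
δ_B = -20.129 / 0.363 = -55.45‰

-55.5‰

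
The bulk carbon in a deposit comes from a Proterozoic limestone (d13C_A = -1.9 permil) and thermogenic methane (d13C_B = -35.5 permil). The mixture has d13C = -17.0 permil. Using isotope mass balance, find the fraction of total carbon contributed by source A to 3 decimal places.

0.551

δ_mix = f_A·δ_A + (1 − f_A)·δ_B  ⇒  f_A = (δ_mix − δ_B)/(δ_A − δ_B)
f_A = (-17.0 − (-35.5)) / (-1.9 − (-35.5))
f_A = 18.5 / 33.6 = 0.5506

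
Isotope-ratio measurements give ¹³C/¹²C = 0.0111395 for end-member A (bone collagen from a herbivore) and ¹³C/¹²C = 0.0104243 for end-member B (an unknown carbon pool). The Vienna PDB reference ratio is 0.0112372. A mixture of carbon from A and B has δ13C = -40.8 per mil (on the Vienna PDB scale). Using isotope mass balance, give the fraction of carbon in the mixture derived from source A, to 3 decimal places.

δ_A = (0.0111395/0.0112372 − 1)×1000 = (0.991306 − 1)×1000 = -8.694 per mil
δ_B = (0.0104243/0.0112372 − 1)×1000 = (0.927660 − 1)×1000 = -72.340 per mil
f_A = (δ_mix − δ_B)/(δ_A − δ_B) = (-40.8 − (-72.340))/(-8.694 − (-72.340))
f_A = 31.540 / 63.646 = 0.4956

0.496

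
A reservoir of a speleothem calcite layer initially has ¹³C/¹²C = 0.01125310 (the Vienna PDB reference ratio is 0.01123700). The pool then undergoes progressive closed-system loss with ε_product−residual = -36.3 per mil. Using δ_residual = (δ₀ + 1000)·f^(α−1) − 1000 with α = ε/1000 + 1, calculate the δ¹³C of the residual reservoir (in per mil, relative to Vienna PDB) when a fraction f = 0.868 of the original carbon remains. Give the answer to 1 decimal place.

δ₀ = (0.01125310/0.01123700 − 1)×1000 = (1.001433 − 1)×1000 = 1.433 per mil
α − 1 = ε/1000 = -0.0363
f^(α−1) = 0.868^(-0.0363) = 1.005152
δ_res = (1.433 + 1000) × 1.005152 − 1000 = 1006.592 − 1000 = 6.59 per mil

6.6 per mil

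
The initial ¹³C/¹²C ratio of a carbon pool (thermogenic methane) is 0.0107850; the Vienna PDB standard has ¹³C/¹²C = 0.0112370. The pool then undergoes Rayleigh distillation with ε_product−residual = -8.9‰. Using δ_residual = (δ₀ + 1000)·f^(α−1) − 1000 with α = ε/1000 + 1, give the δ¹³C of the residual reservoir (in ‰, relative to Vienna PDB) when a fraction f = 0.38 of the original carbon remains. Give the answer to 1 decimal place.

-31.9‰

δ₀ = (0.0107850/0.0112370 − 1)×1000 = (0.959776 − 1)×1000 = -40.224‰
α − 1 = ε/1000 = -0.0089
f^(α−1) = 0.38^(-0.0089) = 1.008649
δ_res = (-40.224 + 1000) × 1.008649 − 1000 = 968.077 − 1000 = -31.92‰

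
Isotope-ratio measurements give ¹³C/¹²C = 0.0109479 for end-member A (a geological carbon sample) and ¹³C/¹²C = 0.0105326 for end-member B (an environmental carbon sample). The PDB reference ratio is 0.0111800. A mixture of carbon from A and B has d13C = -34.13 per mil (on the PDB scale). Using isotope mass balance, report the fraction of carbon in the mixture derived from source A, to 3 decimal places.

δ_A = (0.0109479/0.0111800 − 1)×1000 = (0.979240 − 1)×1000 = -20.760 per mil
δ_B = (0.0105326/0.0111800 − 1)×1000 = (0.942093 − 1)×1000 = -57.907 per mil
f_A = (δ_mix − δ_B)/(δ_A − δ_B) = (-34.13 − (-57.907))/(-20.760 − (-57.907))
f_A = 23.777 / 37.147 = 0.6401

0.640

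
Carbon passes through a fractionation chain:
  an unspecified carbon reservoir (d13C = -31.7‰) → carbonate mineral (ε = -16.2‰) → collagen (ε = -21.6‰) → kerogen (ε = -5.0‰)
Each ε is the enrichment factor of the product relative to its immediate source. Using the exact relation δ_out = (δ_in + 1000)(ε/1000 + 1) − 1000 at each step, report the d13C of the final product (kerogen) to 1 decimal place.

step 1: δ = (-31.70 + 1000)·(-16.2/1000 + 1) − 1000 = -47.39‰
step 2: δ = (-47.39 + 1000)·(-21.6/1000 + 1) − 1000 = -67.96‰
step 3: δ = (-67.96 + 1000)·(-5.0/1000 + 1) − 1000 = -72.62‰

-72.6‰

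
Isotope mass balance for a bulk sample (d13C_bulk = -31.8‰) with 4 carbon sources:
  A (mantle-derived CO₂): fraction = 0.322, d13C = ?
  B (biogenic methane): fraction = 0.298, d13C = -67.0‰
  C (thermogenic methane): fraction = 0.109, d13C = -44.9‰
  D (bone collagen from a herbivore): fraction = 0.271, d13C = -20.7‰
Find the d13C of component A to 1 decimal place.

-4.1‰

Isotope mass balance: δ_bulk = Σ fᵢ·δᵢ.
-31.8 = 0.322×δ_A + 0.298×(-67.0) + 0.109×(-44.9) + 0.271×(-20.7)
0.322·δ_A = -31.8 − (-30.470) = -1.330
δ_A = -1.330 / 0.322 = -4.13‰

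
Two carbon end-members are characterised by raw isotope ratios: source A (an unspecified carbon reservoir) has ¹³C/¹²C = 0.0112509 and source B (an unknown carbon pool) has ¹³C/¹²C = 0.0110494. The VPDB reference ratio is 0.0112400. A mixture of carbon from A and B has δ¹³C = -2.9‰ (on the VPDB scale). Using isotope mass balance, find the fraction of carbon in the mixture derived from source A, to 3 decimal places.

δ_A = (0.0112509/0.0112400 − 1)×1000 = (1.000970 − 1)×1000 = 0.970‰
δ_B = (0.0110494/0.0112400 − 1)×1000 = (0.983043 − 1)×1000 = -16.957‰
f_A = (δ_mix − δ_B)/(δ_A − δ_B) = (-2.9 − (-16.957))/(0.970 − (-16.957))
f_A = 14.057 / 17.927 = 0.7841

0.784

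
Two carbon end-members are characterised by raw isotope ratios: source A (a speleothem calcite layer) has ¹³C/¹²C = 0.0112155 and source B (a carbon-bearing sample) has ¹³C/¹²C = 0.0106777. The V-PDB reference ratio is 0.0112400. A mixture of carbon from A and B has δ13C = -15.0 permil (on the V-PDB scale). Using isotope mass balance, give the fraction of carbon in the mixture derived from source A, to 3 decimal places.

δ_A = (0.0112155/0.0112400 − 1)×1000 = (0.997820 − 1)×1000 = -2.180 permil
δ_B = (0.0106777/0.0112400 − 1)×1000 = (0.949973 − 1)×1000 = -50.027 permil
f_A = (δ_mix − δ_B)/(δ_A − δ_B) = (-15.0 − (-50.027))/(-2.180 − (-50.027))
f_A = 35.027 / 47.847 = 0.7321

0.732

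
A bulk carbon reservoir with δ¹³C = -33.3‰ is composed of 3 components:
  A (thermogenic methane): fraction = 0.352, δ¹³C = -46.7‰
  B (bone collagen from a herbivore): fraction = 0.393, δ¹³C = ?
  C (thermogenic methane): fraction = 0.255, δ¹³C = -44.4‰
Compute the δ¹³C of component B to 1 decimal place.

-14.1‰

Isotope mass balance: δ_bulk = Σ fᵢ·δᵢ.
-33.3 = 0.352×(-46.7) + 0.393×δ_B + 0.255×(-44.4)
0.393·δ_B = -33.3 − (-27.760) = -5.540
δ_B = -5.540 / 0.393 = -14.10‰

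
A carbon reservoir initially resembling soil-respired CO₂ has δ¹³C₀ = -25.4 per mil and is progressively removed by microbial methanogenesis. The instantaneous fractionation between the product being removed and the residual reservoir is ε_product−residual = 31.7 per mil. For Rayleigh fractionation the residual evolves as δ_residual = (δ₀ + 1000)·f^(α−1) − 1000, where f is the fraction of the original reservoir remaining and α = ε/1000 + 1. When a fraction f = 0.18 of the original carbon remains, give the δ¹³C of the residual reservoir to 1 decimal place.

Rayleigh residual: δ_res = (δ₀ + 1000)·f^(α−1) − 1000
α = ε/1000 + 1 = 1.03170, so α − 1 = 0.03170
f^(α−1) = 0.18^(0.03170) = 0.947092
δ_res = (-25.4 + 1000) × 0.947092 − 1000 = 923.036 − 1000 = -76.96 per mil

-77.0 per mil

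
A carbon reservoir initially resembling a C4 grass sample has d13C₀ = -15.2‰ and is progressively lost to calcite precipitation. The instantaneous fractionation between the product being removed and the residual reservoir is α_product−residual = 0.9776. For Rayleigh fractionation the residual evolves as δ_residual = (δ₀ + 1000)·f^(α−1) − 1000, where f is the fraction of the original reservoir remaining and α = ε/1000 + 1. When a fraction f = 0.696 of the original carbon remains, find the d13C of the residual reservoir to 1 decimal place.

Rayleigh residual: δ_res = (δ₀ + 1000)·f^(α−1) − 1000
α − 1 = -0.02240
f^(α−1) = 0.696^(-0.02240) = 1.008151
δ_res = (-15.2 + 1000) × 1.008151 − 1000 = 992.827 − 1000 = -7.17‰

-7.2‰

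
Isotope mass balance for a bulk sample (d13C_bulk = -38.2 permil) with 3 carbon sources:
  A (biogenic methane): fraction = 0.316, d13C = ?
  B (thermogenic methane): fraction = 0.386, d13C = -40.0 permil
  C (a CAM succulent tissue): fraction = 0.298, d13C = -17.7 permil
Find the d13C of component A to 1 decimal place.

-55.3 permil

Isotope mass balance: δ_bulk = Σ fᵢ·δᵢ.
-38.2 = 0.316×δ_A + 0.386×(-40.0) + 0.298×(-17.7)
0.316·δ_A = -38.2 − (-20.715) = -17.485
δ_A = -17.485 / 0.316 = -55.33 permil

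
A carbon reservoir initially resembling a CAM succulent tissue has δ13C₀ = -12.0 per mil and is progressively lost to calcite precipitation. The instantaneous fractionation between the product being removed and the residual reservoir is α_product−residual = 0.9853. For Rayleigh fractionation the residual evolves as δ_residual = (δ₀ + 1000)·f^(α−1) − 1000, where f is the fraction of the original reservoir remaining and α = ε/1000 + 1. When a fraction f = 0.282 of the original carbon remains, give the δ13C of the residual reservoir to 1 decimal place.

Rayleigh residual: δ_res = (δ₀ + 1000)·f^(α−1) − 1000
α − 1 = -0.01470
f^(α−1) = 0.282^(-0.01470) = 1.018782
δ_res = (-12.0 + 1000) × 1.018782 − 1000 = 1006.557 − 1000 = 6.56 per mil

6.6 per mil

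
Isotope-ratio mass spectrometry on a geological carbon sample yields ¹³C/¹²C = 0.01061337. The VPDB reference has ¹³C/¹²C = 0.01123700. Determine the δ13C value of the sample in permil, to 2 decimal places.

δ13C = (R_sample / R_standard − 1) × 1000
R_sample / R_standard = 0.01061337 / 0.01123700 = 0.944502
δ13C = (0.944502 − 1) × 1000 = -55.498 permil

-55.50 permil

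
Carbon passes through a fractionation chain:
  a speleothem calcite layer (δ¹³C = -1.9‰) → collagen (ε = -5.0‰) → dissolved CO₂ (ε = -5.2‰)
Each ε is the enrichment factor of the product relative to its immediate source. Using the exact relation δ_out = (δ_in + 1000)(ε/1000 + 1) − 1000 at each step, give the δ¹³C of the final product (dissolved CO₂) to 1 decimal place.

step 1: δ = (-1.90 + 1000)·(-5.0/1000 + 1) − 1000 = -6.89‰
step 2: δ = (-6.89 + 1000)·(-5.2/1000 + 1) − 1000 = -12.05‰

-12.1‰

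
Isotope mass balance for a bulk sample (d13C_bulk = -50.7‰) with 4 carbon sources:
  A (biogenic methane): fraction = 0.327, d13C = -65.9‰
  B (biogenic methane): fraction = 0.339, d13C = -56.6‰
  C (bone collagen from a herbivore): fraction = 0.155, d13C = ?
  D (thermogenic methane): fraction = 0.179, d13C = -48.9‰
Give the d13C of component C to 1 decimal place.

Isotope mass balance: δ_bulk = Σ fᵢ·δᵢ.
-50.7 = 0.327×(-65.9) + 0.339×(-56.6) + 0.155×δ_C + 0.179×(-48.9)
0.155·δ_C = -50.7 − (-49.490) = -1.210
δ_C = -1.210 / 0.155 = -7.81‰

-7.8‰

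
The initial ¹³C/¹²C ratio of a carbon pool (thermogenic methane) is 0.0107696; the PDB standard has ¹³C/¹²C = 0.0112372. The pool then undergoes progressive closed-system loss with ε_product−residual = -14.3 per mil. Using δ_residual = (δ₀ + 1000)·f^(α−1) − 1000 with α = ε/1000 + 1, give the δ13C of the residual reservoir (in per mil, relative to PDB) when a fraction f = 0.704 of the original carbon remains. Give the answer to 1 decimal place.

-36.8 per mil

δ₀ = (0.0107696/0.0112372 − 1)×1000 = (0.958388 − 1)×1000 = -41.612 per mil
α − 1 = ε/1000 = -0.0143
f^(α−1) = 0.704^(-0.0143) = 1.005032
δ_res = (-41.612 + 1000) × 1.005032 − 1000 = 963.210 − 1000 = -36.79 per mil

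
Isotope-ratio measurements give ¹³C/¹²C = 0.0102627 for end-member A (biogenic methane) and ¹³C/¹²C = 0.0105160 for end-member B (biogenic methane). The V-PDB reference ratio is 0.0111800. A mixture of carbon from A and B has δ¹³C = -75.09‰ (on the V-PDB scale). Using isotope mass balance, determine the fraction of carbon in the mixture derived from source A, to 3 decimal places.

0.693

δ_A = (0.0102627/0.0111800 − 1)×1000 = (0.917952 − 1)×1000 = -82.048‰
δ_B = (0.0105160/0.0111800 − 1)×1000 = (0.940608 − 1)×1000 = -59.392‰
f_A = (δ_mix − δ_B)/(δ_A − δ_B) = (-75.09 − (-59.392))/(-82.048 − (-59.392))
f_A = -15.698 / -22.657 = 0.6929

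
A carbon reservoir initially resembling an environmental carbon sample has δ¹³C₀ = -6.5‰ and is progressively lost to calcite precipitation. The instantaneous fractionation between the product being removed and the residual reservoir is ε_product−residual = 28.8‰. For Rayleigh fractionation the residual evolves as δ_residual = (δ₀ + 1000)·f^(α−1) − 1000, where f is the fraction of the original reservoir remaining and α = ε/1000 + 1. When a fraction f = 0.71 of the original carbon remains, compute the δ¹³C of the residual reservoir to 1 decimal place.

-16.3‰

Rayleigh residual: δ_res = (δ₀ + 1000)·f^(α−1) − 1000
α = ε/1000 + 1 = 1.02880, so α − 1 = 0.02880
f^(α−1) = 0.71^(0.02880) = 0.990185
δ_res = (-6.5 + 1000) × 0.990185 − 1000 = 983.749 − 1000 = -16.25‰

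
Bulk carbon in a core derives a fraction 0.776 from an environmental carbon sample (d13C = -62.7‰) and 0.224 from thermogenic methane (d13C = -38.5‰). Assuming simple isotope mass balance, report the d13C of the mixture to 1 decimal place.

-57.3‰

δ_mix = f_A·δ_A + f_B·δ_B
δ_mix = 0.776 × (-62.7) + 0.224 × (-38.5)
δ_mix = -48.66 + -8.62 = -57.28‰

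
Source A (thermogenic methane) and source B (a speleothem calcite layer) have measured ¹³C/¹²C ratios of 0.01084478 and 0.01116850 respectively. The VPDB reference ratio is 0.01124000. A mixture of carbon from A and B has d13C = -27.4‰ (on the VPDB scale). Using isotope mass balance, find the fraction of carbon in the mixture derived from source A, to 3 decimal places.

δ_A = (0.01084478/0.01124000 − 1)×1000 = (0.964838 − 1)×1000 = -35.162‰
δ_B = (0.01116850/0.01124000 − 1)×1000 = (0.993639 − 1)×1000 = -6.361‰
f_A = (δ_mix − δ_B)/(δ_A − δ_B) = (-27.4 − (-6.361))/(-35.162 − (-6.361))
f_A = -21.039 / -28.801 = 0.7305

0.730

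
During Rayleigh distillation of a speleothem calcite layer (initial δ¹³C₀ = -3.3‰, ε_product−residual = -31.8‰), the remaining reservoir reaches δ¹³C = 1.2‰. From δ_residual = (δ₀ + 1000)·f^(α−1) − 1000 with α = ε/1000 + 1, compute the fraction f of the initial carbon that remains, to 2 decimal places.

0.87

α − 1 = ε/1000 = -0.0318
(δ_res + 1000)/(δ₀ + 1000) = (1.2 + 1000)/(-3.3 + 1000) = 1001.2/996.7 = 1.004515
f = 1.004515^(1/-0.0318) = exp(ln(1.004515)/-0.0318) = exp(0.00450/-0.0318)
f = exp(-0.1417) = 0.8679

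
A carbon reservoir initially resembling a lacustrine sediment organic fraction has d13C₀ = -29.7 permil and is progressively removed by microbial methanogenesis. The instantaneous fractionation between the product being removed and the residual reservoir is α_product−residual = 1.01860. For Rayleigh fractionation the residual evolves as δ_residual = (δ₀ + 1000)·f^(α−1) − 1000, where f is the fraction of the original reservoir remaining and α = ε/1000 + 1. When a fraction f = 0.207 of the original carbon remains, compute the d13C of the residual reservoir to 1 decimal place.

Rayleigh residual: δ_res = (δ₀ + 1000)·f^(α−1) − 1000
α − 1 = 0.01860
f^(α−1) = 0.207^(0.01860) = 0.971129
δ_res = (-29.7 + 1000) × 0.971129 − 1000 = 942.287 − 1000 = -57.71 permil

-57.7 permil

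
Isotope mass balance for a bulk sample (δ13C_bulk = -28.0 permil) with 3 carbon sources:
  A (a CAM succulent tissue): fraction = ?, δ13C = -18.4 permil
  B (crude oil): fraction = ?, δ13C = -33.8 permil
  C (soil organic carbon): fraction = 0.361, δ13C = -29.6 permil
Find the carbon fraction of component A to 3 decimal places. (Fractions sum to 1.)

Let f_A and f_B be the unknown fractions; fractions sum to 1 so f_A + f_B = 0.639.
Mass balance: Σ fᵢ·δᵢ = δ_bulk ⇒ f_A·(-18.4) + f_B·(-33.8) = -28.0 − (-10.686) = -17.314
Substitute f_B = 0.639 − f_A:
f_A·(-18.4 − -33.8) = -17.314 − 0.639×(-33.8) = 4.284
f_A = 4.284 / 15.4 = 0.2782

0.278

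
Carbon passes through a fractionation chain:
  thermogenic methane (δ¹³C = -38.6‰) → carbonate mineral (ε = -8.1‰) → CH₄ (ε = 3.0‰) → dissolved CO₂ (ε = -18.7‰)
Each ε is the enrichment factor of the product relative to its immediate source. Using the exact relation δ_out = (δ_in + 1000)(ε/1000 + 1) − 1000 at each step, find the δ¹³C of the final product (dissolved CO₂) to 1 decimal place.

step 1: δ = (-38.60 + 1000)·(-8.1/1000 + 1) − 1000 = -46.39‰
step 2: δ = (-46.39 + 1000)·(3.0/1000 + 1) − 1000 = -43.53‰
step 3: δ = (-43.53 + 1000)·(-18.7/1000 + 1) − 1000 = -61.41‰

-61.4‰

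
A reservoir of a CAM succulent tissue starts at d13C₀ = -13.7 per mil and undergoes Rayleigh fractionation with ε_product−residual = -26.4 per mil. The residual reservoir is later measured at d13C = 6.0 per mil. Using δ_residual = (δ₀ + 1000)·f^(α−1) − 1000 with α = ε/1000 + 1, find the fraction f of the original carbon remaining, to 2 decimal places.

α − 1 = ε/1000 = -0.0264
(δ_res + 1000)/(δ₀ + 1000) = (6.0 + 1000)/(-13.7 + 1000) = 1006.0/986.3 = 1.019974
f = 1.019974^(1/-0.0264) = exp(ln(1.019974)/-0.0264) = exp(0.01978/-0.0264)
f = exp(-0.7491) = 0.4728

0.47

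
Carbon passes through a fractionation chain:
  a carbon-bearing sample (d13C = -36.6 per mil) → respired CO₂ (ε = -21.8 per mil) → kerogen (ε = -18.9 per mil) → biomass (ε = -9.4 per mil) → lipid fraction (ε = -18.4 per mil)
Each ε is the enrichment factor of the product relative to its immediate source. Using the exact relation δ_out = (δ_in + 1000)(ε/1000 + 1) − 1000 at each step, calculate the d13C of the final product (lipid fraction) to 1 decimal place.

step 1: δ = (-36.60 + 1000)·(-21.8/1000 + 1) − 1000 = -57.60 per mil
step 2: δ = (-57.60 + 1000)·(-18.9/1000 + 1) − 1000 = -75.41 per mil
step 3: δ = (-75.41 + 1000)·(-9.4/1000 + 1) − 1000 = -84.10 per mil
step 4: δ = (-84.10 + 1000)·(-18.4/1000 + 1) − 1000 = -100.96 per mil

-101.0 per mil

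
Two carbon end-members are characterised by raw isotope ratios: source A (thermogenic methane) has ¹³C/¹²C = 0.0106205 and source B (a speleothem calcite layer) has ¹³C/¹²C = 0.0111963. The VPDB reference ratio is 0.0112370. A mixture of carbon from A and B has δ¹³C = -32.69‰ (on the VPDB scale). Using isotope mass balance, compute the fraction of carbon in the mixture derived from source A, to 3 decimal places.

δ_A = (0.0106205/0.0112370 − 1)×1000 = (0.945137 − 1)×1000 = -54.863‰
δ_B = (0.0111963/0.0112370 − 1)×1000 = (0.996378 − 1)×1000 = -3.622‰
f_A = (δ_mix − δ_B)/(δ_A − δ_B) = (-32.69 − (-3.622))/(-54.863 − (-3.622))
f_A = -29.068 / -51.241 = 0.5673

0.567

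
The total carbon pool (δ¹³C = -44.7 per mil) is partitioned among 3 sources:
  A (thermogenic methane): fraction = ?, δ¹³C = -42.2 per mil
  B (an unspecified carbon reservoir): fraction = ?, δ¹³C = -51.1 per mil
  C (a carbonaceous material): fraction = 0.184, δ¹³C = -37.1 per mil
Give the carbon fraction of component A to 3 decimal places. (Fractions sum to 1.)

Let f_A and f_B be the unknown fractions; fractions sum to 1 so f_A + f_B = 0.816.
Mass balance: Σ fᵢ·δᵢ = δ_bulk ⇒ f_A·(-42.2) + f_B·(-51.1) = -44.7 − (-6.826) = -37.874
Substitute f_B = 0.816 − f_A:
f_A·(-42.2 − -51.1) = -37.874 − 0.816×(-51.1) = 3.824
f_A = 3.824 / 8.9 = 0.4297

0.430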